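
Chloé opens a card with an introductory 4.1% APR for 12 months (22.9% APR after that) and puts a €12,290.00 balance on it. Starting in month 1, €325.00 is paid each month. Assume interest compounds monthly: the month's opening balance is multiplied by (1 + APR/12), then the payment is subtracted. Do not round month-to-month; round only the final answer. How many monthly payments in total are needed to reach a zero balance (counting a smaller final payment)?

Promo months 1–12 at r₀ = 4.1%/12 = 0.00341667; months 13+ at r₁ = 22.9%/12 = 0.0190833.
After month 12: iterate B ← B·(1+r₀) − €325.00 for 12 months → €8,829.34.
Then at r₁ with €325.00/mo: n₂ = −ln(1 − r₁·B/P)/ln(1+r₁) ≈ 38.66 → 39 more payments.

51 months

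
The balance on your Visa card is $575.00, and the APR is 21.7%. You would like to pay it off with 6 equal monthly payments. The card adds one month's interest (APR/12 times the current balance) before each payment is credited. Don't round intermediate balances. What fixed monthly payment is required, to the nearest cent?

Monthly rate r = 21.7%/12 = 1.80833% = 0.0180833.
Level-payment amortization: P = B₀·r / (1 − (1+r)^(−n)) = 575.00·0.0180833 / (1 − 1.01808^(−6)).
Denominator 1 − (1+r)^(−6) = 0.101951001.
P = 10.3979 / 0.101951001 ≈ 101.99.

$101.99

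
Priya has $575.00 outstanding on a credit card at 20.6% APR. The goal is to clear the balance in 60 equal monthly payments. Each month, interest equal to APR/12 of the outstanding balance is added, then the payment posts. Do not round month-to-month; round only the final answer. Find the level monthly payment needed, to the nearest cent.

Monthly rate r = 20.6%/12 = 1.71667% = 0.0171667.
Level-payment amortization: P = B₀·r / (1 − (1+r)^(−n)) = 575.00·0.0171667 / (1 − 1.01717^(−60)).
Denominator 1 − (1+r)^(−60) = 0.639858785.
P = 9.87083 / 0.639858785 ≈ 15.43.

$15.43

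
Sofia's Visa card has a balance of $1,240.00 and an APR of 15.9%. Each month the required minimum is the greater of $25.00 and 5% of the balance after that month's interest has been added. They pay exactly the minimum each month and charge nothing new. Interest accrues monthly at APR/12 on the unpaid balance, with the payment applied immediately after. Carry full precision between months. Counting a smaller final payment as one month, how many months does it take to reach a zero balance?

48 months

Monthly rate r = 15.9%/12 = 1.325% = 0.01325.
While 5% of the post-interest balance exceeds $25.00, each month B ← (B·(1+r))·(1 − 0.05), i.e. B shrinks by the factor (1+r)·0.95 = 0.96259.
This holds for months 1–25. Entering month 26 the balance is $478.00; 5% of the post-interest balance is now below $25.00, so the flat $25.00 minimum applies from here.
From month 26 a fixed $25.00 at rate r clears $478.00 in 23 more payments. Total: 25 + 23 = 48 months.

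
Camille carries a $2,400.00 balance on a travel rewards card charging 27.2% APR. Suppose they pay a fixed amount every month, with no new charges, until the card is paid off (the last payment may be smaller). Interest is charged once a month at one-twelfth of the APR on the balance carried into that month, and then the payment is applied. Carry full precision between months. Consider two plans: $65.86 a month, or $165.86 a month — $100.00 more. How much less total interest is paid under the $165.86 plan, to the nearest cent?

Monthly rate r = 27.2%/12 = 2.26667% = 0.0226667.
At $65.86/mo: n = ⌈−ln(1 − rB₀/P)/ln(1+r)⌉ = 79 payments (last $1.21); total interest = total paid − $2,400.00 = $2,738.29.
At $165.86/mo: 18 payments (last $122.07); total interest $541.69.
Interest saved = $2,738.29 − $541.69 = $2,196.60.

$2,196.60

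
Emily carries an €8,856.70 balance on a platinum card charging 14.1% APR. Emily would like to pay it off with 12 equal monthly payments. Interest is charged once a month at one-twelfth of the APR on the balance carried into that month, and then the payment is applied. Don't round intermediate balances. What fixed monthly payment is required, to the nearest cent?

€795.63

Monthly rate r = 14.1%/12 = 1.175% = 0.01175.
Level-payment amortization: P = B₀·r / (1 − (1+r)^(−n)) = 8856.70·0.01175 / (1 − 1.01175^(−12)).
Denominator 1 − (1+r)^(−12) = 0.130796546.
P = 104.066 / 0.130796546 ≈ 795.63.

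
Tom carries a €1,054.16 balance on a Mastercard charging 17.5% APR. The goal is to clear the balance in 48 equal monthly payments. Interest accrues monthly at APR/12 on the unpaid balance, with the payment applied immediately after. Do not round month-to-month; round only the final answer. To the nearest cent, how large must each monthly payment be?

Monthly rate r = 17.5%/12 = 1.45833% = 0.0145833.
Level-payment amortization: P = B₀·r / (1 − (1+r)^(−n)) = 1054.16·0.0145833 / (1 − 1.01458^(−48)).
Denominator 1 − (1+r)^(−48) = 0.500898063.
P = 15.3732 / 0.500898063 ≈ 30.69.

€30.69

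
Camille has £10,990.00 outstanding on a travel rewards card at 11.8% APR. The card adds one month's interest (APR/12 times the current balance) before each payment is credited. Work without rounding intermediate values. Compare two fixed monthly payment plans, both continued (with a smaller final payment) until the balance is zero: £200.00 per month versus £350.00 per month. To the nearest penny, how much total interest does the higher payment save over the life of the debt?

£2,678.12

Monthly rate r = 11.8%/12 = 0.983333% = 0.00983333.
At £200.00/mo: n = ⌈−ln(1 − rB₀/P)/ln(1+r)⌉ = 80 payments (last £86.76); total interest = total paid − £10,990.00 = £4,896.76.
At £350.00/mo: 38 payments (last £258.64); total interest £2,218.64.
Interest saved = £4,896.76 − £2,218.64 = £2,678.12.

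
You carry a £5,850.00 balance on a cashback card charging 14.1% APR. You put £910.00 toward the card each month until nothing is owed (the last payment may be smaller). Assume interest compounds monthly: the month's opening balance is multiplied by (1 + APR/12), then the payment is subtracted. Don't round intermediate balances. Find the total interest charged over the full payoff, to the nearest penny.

Monthly rate r = 14.1%/12 = 1.175% = 0.01175.
Payoff takes n = ⌈−ln(1 − rB₀/P)/ln(1+r)⌉ = ⌈6.724⌉ = 7 payments; the last is £659.47.
Total paid = 6·£910.00 + £659.47 = £6,119.47.
Total interest = total paid − principal = £6,119.47 − £5,850.00 = £269.47.

£269.47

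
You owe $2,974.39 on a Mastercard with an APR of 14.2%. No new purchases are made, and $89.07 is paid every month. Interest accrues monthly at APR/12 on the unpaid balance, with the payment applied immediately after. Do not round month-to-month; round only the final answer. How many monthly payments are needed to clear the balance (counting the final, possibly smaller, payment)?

Monthly rate r = 14.2%/12 = 1.18333% = 0.0118333.
Recurrence: B ← B·(1+r) − $89.07.
Month 1: interest $35.20; balance after payment $2,920.52.
Month 2: interest $34.56; balance after payment $2,866.01.
Closed form: n = −ln(1 − rB₀/P)/ln(1+r) = −ln(0.60484)/ln(1.01183) ≈ 42.740, so the balance reaches zero during payment 43.

43 months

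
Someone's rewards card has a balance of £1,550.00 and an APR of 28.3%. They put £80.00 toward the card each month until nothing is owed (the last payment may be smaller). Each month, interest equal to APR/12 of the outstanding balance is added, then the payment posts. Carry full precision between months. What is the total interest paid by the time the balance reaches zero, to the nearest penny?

£545.46

Monthly rate r = 28.3%/12 = 2.35833% = 0.0235833.
Payoff takes n = ⌈−ln(1 − rB₀/P)/ln(1+r)⌉ = ⌈26.191⌉ = 27 payments; the last is £15.46.
Total paid = 26·£80.00 + £15.46 = £2,095.46.
Total interest = total paid − principal = £2,095.46 − £1,550.00 = £545.46.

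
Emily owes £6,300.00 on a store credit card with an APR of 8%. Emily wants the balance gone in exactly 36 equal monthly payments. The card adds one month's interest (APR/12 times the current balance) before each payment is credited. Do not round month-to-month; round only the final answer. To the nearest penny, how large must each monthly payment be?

Monthly rate r = 8%/12 = 0.666667% = 0.00666667.
Level-payment amortization: P = B₀·r / (1 − (1+r)^(−n)) = 6300.00·0.00666667 / (1 − 1.00667^(−36)).
Denominator 1 − (1+r)^(−36) = 0.21274537.
P = 42 / 0.21274537 ≈ 197.42.

£197.42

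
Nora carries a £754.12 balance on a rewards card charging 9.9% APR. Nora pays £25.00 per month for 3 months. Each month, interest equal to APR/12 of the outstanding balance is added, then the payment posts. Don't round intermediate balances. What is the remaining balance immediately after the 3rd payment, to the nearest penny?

£697.32

Monthly rate r = 9.9%/12 = 0.825% = 0.00825.
Each month: B ← B·(1+r) − £25.00.
Month 1: interest £6.22; balance after payment £735.34.
Month 2: interest £6.07; balance after payment £716.41.
Month 3: interest £5.91; balance after payment £697.32.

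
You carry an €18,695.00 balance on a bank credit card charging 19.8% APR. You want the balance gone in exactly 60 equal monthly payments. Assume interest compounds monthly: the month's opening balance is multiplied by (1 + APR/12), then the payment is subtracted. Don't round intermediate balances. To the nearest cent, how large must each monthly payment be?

Monthly rate r = 19.8%/12 = 1.65% = 0.0165.
Level-payment amortization: P = B₀·r / (1 − (1+r)^(−n)) = 18695.00·0.0165 / (1 − 1.0165^(−60)).
Denominator 1 − (1+r)^(−60) = 0.625409274.
P = 308.468 / 0.625409274 ≈ 493.23.

€493.23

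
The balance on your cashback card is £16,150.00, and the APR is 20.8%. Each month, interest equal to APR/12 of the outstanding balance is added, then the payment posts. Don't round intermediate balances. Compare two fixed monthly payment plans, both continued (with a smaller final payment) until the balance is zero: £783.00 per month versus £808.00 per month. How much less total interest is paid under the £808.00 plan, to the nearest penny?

Monthly rate r = 20.8%/12 = 1.73333% = 0.0173333.
At £783.00/mo: n = ⌈−ln(1 − rB₀/P)/ln(1+r)⌉ = 26 payments (last £584.01); total interest = total paid − £16,150.00 = £4,009.01.
At £808.00/mo: 25 payments (last £608.01); total interest £3,850.01.
Interest saved = £4,009.01 − £3,850.01 = £159.00.

£159.00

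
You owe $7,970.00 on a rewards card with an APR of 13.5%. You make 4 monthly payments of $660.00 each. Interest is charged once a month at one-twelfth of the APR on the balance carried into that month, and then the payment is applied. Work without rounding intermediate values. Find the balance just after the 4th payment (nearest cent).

$5,649.86

Monthly rate r = 13.5%/12 = 1.125% = 0.01125.
Each month: B ← B·(1+r) − $660.00.
Month 1: interest $89.66; balance after payment $7,399.66.
Month 2: interest $83.25; balance after payment $6,822.91.
Month 3: interest $76.76; balance after payment $6,239.67.
Month 4: interest $70.20; balance after payment $5,649.86.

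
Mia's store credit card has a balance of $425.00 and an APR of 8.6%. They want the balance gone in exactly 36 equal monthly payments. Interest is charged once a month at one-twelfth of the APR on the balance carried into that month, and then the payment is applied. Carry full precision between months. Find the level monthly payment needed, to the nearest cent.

Monthly rate r = 8.6%/12 = 0.716667% = 0.00716667.
Level-payment amortization: P = B₀·r / (1 − (1+r)^(−n)) = 425.00·0.00716667 / (1 − 1.00717^(−36)).
Denominator 1 − (1+r)^(−36) = 0.226693571.
P = 3.04583 / 0.226693571 ≈ 13.44.

$13.44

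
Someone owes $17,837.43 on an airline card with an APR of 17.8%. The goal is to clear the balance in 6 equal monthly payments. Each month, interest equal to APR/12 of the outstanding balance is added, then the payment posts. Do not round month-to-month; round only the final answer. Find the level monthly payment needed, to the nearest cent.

Monthly rate r = 17.8%/12 = 1.48333% = 0.0148333.
Level-payment amortization: P = B₀·r / (1 − (1+r)^(−n)) = 17837.43·0.0148333 / (1 − 1.01483^(−6)).
Denominator 1 − (1+r)^(−6) = 0.0845562626.
P = 264.589 / 0.0845562626 ≈ 3129.14.

$3,129.14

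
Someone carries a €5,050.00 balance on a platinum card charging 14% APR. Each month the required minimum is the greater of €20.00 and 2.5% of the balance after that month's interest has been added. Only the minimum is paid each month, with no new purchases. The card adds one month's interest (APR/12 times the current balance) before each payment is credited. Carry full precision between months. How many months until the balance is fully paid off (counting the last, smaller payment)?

189 months

Monthly rate r = 14%/12 = 1.16667% = 0.0116667.
While 2.5% of the post-interest balance exceeds €20.00, each month B ← (B·(1+r))·(1 − 0.025), i.e. B shrinks by the factor (1+r)·0.975 = 0.98638.
This holds for months 1–136. Entering month 137 the balance is €781.65; 2.5% of the post-interest balance is now below €20.00, so the flat €20.00 minimum applies from here.
From month 137 a fixed €20.00 at rate r clears €781.65 in 53 more payments. Total: 136 + 53 = 189 months.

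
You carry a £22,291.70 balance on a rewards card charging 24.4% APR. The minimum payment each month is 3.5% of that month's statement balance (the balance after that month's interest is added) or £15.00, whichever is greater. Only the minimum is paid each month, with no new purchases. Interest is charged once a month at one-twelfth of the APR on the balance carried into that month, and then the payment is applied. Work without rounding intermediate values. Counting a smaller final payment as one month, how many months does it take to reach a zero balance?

Monthly rate r = 24.4%/12 = 2.03333% = 0.0203333.
While 3.5% of the post-interest balance exceeds £15.00, each month B ← (B·(1+r))·(1 − 0.035), i.e. B shrinks by the factor (1+r)·0.965 = 0.98462.
This holds for months 1–257. Entering month 258 the balance is £415.31; 3.5% of the post-interest balance is now below £15.00, so the flat £15.00 minimum applies from here.
From month 258 a fixed £15.00 at rate r clears £415.31 in 42 more payments. Total: 257 + 42 = 299 months.

299 months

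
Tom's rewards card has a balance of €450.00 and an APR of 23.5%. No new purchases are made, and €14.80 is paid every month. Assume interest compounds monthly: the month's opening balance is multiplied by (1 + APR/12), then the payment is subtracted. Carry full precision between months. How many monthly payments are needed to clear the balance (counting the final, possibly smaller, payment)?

47 payments

Monthly rate r = 23.5%/12 = 1.95833% = 0.0195833.
Recurrence: B ← B·(1+r) − €14.80.
Month 1: interest €8.81; balance after payment €444.01.
Month 2: interest €8.70; balance after payment €437.91.
Closed form: n = −ln(1 − rB₀/P)/ln(1+r) = −ln(0.40456)/ln(1.01958) ≈ 46.661, so the balance reaches zero during payment 47.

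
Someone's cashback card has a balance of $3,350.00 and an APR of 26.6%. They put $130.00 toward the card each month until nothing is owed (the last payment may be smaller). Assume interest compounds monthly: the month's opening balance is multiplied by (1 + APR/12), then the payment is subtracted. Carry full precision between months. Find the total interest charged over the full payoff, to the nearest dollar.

Monthly rate r = 26.6%/12 = 2.21667% = 0.0221667.
Payoff takes n = ⌈−ln(1 − rB₀/P)/ln(1+r)⌉ = ⌈38.624⌉ = 39 payments; the last is $81.41.
Total paid = 38·$130.00 + $81.41 = $5,021.41.
Total interest = total paid − principal = $5,021.41 − $3,350.00 = $1,671.41.

$1,671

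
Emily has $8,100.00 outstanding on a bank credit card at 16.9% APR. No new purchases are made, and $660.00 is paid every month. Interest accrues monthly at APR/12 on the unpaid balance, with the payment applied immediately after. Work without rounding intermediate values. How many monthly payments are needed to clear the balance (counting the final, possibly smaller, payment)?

Monthly rate r = 16.9%/12 = 1.40833% = 0.0140833.
Recurrence: B ← B·(1+r) − $660.00.
Month 1: interest $114.07; balance after payment $7,554.08.
Month 2: interest $106.39; balance after payment $7,000.46.
Closed form: n = −ln(1 − rB₀/P)/ln(1+r) = −ln(0.82716)/ln(1.01408) ≈ 13.569, so the balance reaches zero during payment 14.

14 payments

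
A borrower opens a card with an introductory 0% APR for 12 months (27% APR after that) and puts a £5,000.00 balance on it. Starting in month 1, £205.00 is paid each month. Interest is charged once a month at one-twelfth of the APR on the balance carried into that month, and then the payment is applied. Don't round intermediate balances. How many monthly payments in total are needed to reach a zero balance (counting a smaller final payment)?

Promo months 1–12 at r₀ = 0%/12 = 0; months 13+ at r₁ = 27%/12 = 0.0225.
After month 12 (no interest yet): B = £5,000.00 − 12·£205.00 = £2,540.00.
Then at r₁ with £205.00/mo: n₂ = −ln(1 − r₁·B/P)/ln(1+r₁) ≈ 14.69 → 15 more payments.

27 months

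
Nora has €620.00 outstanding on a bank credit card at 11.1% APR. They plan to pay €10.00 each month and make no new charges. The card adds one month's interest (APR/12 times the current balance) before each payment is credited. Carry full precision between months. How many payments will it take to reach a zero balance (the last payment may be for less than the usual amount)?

93 months

Monthly rate r = 11.1%/12 = 0.925% = 0.00925.
Recurrence: B ← B·(1+r) − €10.00.
Month 1: interest €5.73; balance after payment €615.74.
Month 2: interest €5.70; balance after payment €611.43.
Closed form: n = −ln(1 − rB₀/P)/ln(1+r) = −ln(0.4265)/ln(1.00925) ≈ 92.549, so the balance reaches zero during payment 93.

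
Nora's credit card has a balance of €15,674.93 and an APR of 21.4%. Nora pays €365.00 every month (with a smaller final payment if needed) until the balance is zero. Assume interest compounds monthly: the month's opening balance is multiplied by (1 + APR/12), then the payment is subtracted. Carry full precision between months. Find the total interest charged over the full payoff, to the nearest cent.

Monthly rate r = 21.4%/12 = 1.78333% = 0.0178333.
Payoff takes n = ⌈−ln(1 − rB₀/P)/ln(1+r)⌉ = ⌈82.133⌉ = 83 payments; the last is €49.06.
Total paid = 82·€365.00 + €49.06 = €29,979.06.
Total interest = total paid − principal = €29,979.06 − €15,674.93 = €14,304.13.

€14,304.13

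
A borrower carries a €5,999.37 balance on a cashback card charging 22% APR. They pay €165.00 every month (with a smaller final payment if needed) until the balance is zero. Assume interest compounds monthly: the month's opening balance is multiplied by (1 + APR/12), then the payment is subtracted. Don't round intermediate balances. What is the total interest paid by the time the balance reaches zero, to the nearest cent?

Monthly rate r = 22%/12 = 1.83333% = 0.0183333.
Payoff takes n = ⌈−ln(1 − rB₀/P)/ln(1+r)⌉ = ⌈60.460⌉ = 61 payments; the last is €76.34.
Total paid = 60·€165.00 + €76.34 = €9,976.34.
Total interest = total paid − principal = €9,976.34 − €5,999.37 = €3,976.97.

€3,976.97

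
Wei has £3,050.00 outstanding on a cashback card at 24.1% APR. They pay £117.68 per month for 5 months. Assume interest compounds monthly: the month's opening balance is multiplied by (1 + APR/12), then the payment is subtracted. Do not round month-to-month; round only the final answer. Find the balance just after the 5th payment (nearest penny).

Monthly rate r = 24.1%/12 = 2.00833% = 0.0200833.
Each month: B ← B·(1+r) − £117.68.
Month 1: interest £61.25; balance after payment £2,993.57.
Month 2: interest £60.12; balance after payment £2,936.02.
Month 3: interest £58.96; balance after payment £2,877.30.
Month 4: interest £57.79; balance after payment £2,817.41.
Month 5: interest £56.58; balance after payment £2,756.31.

£2,756.31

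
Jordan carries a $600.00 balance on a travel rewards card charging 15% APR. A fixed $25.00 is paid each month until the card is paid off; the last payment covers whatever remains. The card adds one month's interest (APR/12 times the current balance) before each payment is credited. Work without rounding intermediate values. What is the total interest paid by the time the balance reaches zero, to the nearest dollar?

$118

Monthly rate r = 15%/12 = 1.25% = 0.0125.
Payoff takes n = ⌈−ln(1 − rB₀/P)/ln(1+r)⌉ = ⌈28.712⌉ = 29 payments; the last is $17.83.
Total paid = 28·$25.00 + $17.83 = $717.83.
Total interest = total paid − principal = $717.83 − $600.00 = $117.83.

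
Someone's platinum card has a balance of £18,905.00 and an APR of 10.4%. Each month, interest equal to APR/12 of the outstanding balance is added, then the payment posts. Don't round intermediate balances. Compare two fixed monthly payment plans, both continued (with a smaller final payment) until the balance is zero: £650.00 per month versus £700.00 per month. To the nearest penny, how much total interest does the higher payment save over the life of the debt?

Monthly rate r = 10.4%/12 = 0.866667% = 0.00866667.
At £650.00/mo: n = ⌈−ln(1 − rB₀/P)/ln(1+r)⌉ = 34 payments (last £428.00); total interest = total paid − £18,905.00 = £2,973.00.
At £700.00/mo: 31 payments (last £630.90); total interest £2,725.90.
Interest saved = £2,973.00 − £2,725.90 = £247.10.

£247.10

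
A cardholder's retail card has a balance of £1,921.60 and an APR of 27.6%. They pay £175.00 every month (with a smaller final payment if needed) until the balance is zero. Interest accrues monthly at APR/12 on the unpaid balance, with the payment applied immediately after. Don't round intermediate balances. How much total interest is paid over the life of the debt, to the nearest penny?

£318.92

Monthly rate r = 27.6%/12 = 2.3% = 0.023.
Payoff takes n = ⌈−ln(1 − rB₀/P)/ln(1+r)⌉ = ⌈12.801⌉ = 13 payments; the last is £140.52.
Total paid = 12·£175.00 + £140.52 = £2,240.52.
Total interest = total paid − principal = £2,240.52 − £1,921.60 = £318.92.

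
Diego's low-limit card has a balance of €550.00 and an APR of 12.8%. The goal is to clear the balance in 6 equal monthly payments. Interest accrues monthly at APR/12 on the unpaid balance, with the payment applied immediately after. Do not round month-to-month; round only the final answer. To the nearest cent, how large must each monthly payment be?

€95.12

Monthly rate r = 12.8%/12 = 1.06667% = 0.0106667.
Level-payment amortization: P = B₀·r / (1 − (1+r)^(−n)) = 550.00·0.0106667 / (1 − 1.01067^(−6)).
Denominator 1 − (1+r)^(−6) = 0.0616770329.
P = 5.86667 / 0.0616770329 ≈ 95.12.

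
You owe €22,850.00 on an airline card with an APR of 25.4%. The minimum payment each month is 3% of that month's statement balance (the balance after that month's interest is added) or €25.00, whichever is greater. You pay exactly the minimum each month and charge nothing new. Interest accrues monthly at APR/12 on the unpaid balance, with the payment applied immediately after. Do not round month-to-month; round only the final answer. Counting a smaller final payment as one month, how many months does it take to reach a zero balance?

Monthly rate r = 25.4%/12 = 2.11667% = 0.0211667.
While 3% of the post-interest balance exceeds €25.00, each month B ← (B·(1+r))·(1 − 0.03), i.e. B shrinks by the factor (1+r)·0.97 = 0.99053.
This holds for months 1–351. Entering month 352 the balance is €810.37; 3% of the post-interest balance is now below €25.00, so the flat €25.00 minimum applies from here.
From month 352 a fixed €25.00 at rate r clears €810.37 in 56 more payments. Total: 351 + 56 = 407 months.

407 months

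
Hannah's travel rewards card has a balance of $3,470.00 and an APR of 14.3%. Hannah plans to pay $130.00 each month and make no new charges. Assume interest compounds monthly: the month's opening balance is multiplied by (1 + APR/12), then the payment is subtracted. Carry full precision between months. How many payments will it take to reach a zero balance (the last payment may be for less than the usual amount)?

33 months

Monthly rate r = 14.3%/12 = 1.19167% = 0.0119167.
Recurrence: B ← B·(1+r) − $130.00.
Month 1: interest $41.35; balance after payment $3,381.35.
Month 2: interest $40.29; balance after payment $3,291.65.
Closed form: n = −ln(1 − rB₀/P)/ln(1+r) = −ln(0.68192)/ln(1.01192) ≈ 32.318, so the balance reaches zero during payment 33.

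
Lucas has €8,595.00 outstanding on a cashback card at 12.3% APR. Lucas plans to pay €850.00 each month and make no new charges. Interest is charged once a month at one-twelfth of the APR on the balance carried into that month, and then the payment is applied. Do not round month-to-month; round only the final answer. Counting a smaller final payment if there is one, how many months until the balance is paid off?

11 months

Monthly rate r = 12.3%/12 = 1.025% = 0.01025.
Recurrence: B ← B·(1+r) − €850.00.
Month 1: interest €88.10; balance after payment €7,833.10.
Month 2: interest €80.29; balance after payment €7,063.39.
Closed form: n = −ln(1 − rB₀/P)/ln(1+r) = −ln(0.89635)/ln(1.01025) ≈ 10.730, so the balance reaches zero during payment 11.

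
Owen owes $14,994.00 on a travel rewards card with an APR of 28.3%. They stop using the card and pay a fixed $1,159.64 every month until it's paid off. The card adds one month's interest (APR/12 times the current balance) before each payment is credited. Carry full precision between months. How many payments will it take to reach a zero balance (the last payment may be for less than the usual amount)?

Monthly rate r = 28.3%/12 = 2.35833% = 0.0235833.
Recurrence: B ← B·(1+r) − $1,159.64.
Month 1: interest $353.61; balance after payment $14,187.97.
Month 2: interest $334.60; balance after payment $13,362.93.
Closed form: n = −ln(1 − rB₀/P)/ln(1+r) = −ln(0.69507)/ln(1.02358) ≈ 15.605, so the balance reaches zero during payment 16.

16 payments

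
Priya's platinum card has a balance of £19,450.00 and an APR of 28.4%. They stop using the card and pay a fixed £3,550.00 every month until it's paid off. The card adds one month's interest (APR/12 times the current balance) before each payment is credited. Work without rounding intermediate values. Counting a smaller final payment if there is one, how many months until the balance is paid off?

Monthly rate r = 28.4%/12 = 2.36667% = 0.0236667.
Recurrence: B ← B·(1+r) − £3,550.00.
Month 1: interest £460.32; balance after payment £16,360.32.
Month 2: interest £387.19; balance after payment £13,197.51.
Month 3: interest £312.34; balance after payment £9,959.85.
Month 4: interest £235.72; balance after payment £6,645.57.
Month 5: interest £157.28; balance after payment £3,252.85.
Month 6: interest £76.98; balance after payment £0.00.

6 months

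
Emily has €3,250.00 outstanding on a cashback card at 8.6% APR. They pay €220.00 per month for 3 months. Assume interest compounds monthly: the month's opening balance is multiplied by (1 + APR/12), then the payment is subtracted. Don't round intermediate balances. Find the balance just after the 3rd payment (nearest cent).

€2,655.64

Monthly rate r = 8.6%/12 = 0.716667% = 0.00716667.
Each month: B ← B·(1+r) − €220.00.
Month 1: interest €23.29; balance after payment €3,053.29.
Month 2: interest €21.88; balance after payment €2,855.17.
Month 3: interest €20.46; balance after payment €2,655.64.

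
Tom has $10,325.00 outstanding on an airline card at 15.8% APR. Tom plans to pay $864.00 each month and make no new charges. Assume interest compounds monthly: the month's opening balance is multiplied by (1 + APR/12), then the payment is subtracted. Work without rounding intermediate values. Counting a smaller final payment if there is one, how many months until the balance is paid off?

Monthly rate r = 15.8%/12 = 1.31667% = 0.0131667.
Recurrence: B ← B·(1+r) − $864.00.
Month 1: interest $135.95; balance after payment $9,596.95.
Month 2: interest $126.36; balance after payment $8,859.31.
Closed form: n = −ln(1 − rB₀/P)/ln(1+r) = −ln(0.84266)/ln(1.01317) ≈ 13.088, so the balance reaches zero during payment 14.

14 months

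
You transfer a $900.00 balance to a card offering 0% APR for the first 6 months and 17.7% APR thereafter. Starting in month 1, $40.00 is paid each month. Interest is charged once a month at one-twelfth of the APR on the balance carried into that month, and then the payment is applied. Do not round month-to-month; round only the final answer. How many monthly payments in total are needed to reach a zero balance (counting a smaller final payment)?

26 months

Promo months 1–6 at r₀ = 0%/12 = 0; months 7+ at r₁ = 17.7%/12 = 0.01475.
After month 6 (no interest yet): B = $900.00 − 6·$40.00 = $660.00.
Then at r₁ with $40.00/mo: n₂ = −ln(1 − r₁·B/P)/ln(1+r₁) ≈ 19.05 → 20 more payments.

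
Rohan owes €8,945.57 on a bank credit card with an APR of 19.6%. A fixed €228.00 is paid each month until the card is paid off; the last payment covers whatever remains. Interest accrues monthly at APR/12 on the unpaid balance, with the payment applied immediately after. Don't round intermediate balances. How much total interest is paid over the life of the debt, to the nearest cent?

Monthly rate r = 19.6%/12 = 1.63333% = 0.0163333.
Payoff takes n = ⌈−ln(1 − rB₀/P)/ln(1+r)⌉ = ⌈63.203⌉ = 64 payments; the last is €46.65.
Total paid = 63·€228.00 + €46.65 = €14,410.65.
Total interest = total paid − principal = €14,410.65 − €8,945.57 = €5,465.08.

€5,465.08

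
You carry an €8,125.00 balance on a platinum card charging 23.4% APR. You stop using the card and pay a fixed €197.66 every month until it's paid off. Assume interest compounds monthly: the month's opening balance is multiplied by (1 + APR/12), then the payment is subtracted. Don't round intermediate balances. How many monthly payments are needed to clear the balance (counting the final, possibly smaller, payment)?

Monthly rate r = 23.4%/12 = 1.95% = 0.0195.
Recurrence: B ← B·(1+r) − €197.66.
Month 1: interest €158.44; balance after payment €8,085.78.
Month 2: interest €157.67; balance after payment €8,045.79.
Closed form: n = −ln(1 − rB₀/P)/ln(1+r) = −ln(0.19843)/ln(1.0195) ≈ 83.744, so the balance reaches zero during payment 84.

84 months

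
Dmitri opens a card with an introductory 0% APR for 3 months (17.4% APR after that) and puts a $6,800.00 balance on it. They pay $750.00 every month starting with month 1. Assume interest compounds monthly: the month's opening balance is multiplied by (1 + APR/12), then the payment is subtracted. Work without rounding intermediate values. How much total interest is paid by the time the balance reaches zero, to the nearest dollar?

Promo months 1–3 at r₀ = 0%/12 = 0; months 4+ at r₁ = 17.4%/12 = 0.0145.
After month 3 (no interest yet): B = $6,800.00 − 3·$750.00 = $4,550.00.
Then at r₁ with $750.00/mo: n₂ = −ln(1 − r₁·B/P)/ln(1+r₁) ≈ 6.40 → 7 more payments.
Total paid = 9·$750.00 + $298.43 = $7,048.43; interest = $7,048.43 − $6,800.00 = $248.43.

$248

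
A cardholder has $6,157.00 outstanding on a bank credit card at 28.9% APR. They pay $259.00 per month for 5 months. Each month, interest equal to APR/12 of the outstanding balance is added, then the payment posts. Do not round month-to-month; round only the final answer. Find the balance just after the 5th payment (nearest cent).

$5,576.09

Monthly rate r = 28.9%/12 = 2.40833% = 0.0240833.
Each month: B ← B·(1+r) − $259.00.
Month 1: interest $148.28; balance after payment $6,046.28.
Month 2: interest $145.61; balance after payment $5,932.90.
Month 3: interest $142.88; balance after payment $5,816.78.
Month 4: interest $140.09; balance after payment $5,697.87.
Month 5: interest $137.22; balance after payment $5,576.09.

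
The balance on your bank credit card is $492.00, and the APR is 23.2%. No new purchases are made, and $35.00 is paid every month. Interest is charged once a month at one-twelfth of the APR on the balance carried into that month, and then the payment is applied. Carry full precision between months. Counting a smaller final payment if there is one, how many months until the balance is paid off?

17 payments

Monthly rate r = 23.2%/12 = 1.93333% = 0.0193333.
Recurrence: B ← B·(1+r) − $35.00.
Month 1: interest $9.51; balance after payment $466.51.
Month 2: interest $9.02; balance after payment $440.53.
Closed form: n = −ln(1 − rB₀/P)/ln(1+r) = −ln(0.72823)/ln(1.01933) ≈ 16.562, so the balance reaches zero during payment 17.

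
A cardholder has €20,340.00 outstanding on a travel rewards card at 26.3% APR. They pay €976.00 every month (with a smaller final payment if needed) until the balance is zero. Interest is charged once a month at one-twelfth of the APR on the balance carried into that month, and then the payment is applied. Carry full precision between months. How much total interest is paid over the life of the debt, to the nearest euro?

€7,131

Monthly rate r = 26.3%/12 = 2.19167% = 0.0219167.
Payoff takes n = ⌈−ln(1 − rB₀/P)/ln(1+r)⌉ = ⌈28.145⌉ = 29 payments; the last is €142.74.
Total paid = 28·€976.00 + €142.74 = €27,470.74.
Total interest = total paid − principal = €27,470.74 − €20,340.00 = €7,130.74.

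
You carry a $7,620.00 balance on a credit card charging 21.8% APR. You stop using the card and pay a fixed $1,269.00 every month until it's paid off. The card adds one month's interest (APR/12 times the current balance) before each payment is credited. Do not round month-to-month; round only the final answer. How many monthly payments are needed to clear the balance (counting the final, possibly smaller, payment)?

7 payments

Monthly rate r = 21.8%/12 = 1.81667% = 0.0181667.
Recurrence: B ← B·(1+r) − $1,269.00.
Month 1: interest $138.43; balance after payment $6,489.43.
Month 2: interest $117.89; balance after payment $5,338.32.
Closed form: n = −ln(1 − rB₀/P)/ln(1+r) = −ln(0.89091)/ln(1.01817) ≈ 6.416, so the balance reaches zero during payment 7.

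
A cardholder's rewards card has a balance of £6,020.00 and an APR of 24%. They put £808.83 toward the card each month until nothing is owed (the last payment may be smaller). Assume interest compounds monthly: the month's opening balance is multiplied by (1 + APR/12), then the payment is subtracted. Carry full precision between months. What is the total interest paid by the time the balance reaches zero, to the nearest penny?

£564.09

Monthly rate r = 24%/12 = 2% = 0.02.
Payoff takes n = ⌈−ln(1 − rB₀/P)/ln(1+r)⌉ = ⌈8.139⌉ = 9 payments; the last is £113.45.
Total paid = 8·£808.83 + £113.45 = £6,584.09.
Total interest = total paid − principal = £6,584.09 − £6,020.00 = £564.09.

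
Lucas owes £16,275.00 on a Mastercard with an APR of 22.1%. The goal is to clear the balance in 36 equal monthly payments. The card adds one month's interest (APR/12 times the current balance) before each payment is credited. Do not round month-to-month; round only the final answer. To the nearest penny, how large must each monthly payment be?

£622.39

Monthly rate r = 22.1%/12 = 1.84167% = 0.0184167.
Level-payment amortization: P = B₀·r / (1 − (1+r)^(−n)) = 16275.00·0.0184167 / (1 − 1.01842^(−36)).
Denominator 1 − (1+r)^(−36) = 0.481579615.
P = 299.731 / 0.481579615 ≈ 622.39.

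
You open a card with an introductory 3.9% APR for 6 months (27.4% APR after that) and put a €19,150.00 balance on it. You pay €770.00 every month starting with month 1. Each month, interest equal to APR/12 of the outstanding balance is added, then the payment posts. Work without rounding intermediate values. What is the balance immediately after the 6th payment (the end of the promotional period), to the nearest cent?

€14,868.77

Promo months 1–6 at r₀ = 3.9%/12 = 0.00325; months 7+ at r₁ = 27.4%/12 = 0.0228333.
After month 6: iterate B ← B·(1+r₀) − €770.00 for 6 months → €14,868.77.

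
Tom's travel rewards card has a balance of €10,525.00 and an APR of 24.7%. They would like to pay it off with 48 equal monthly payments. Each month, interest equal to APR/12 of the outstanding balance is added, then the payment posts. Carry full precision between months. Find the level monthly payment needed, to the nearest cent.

Monthly rate r = 24.7%/12 = 2.05833% = 0.0205833.
Level-payment amortization: P = B₀·r / (1 − (1+r)^(−n)) = 10525.00·0.0205833 / (1 − 1.02058^(−48)).
Denominator 1 − (1+r)^(−48) = 0.623925961.
P = 216.64 / 0.623925961 ≈ 347.22.

€347.22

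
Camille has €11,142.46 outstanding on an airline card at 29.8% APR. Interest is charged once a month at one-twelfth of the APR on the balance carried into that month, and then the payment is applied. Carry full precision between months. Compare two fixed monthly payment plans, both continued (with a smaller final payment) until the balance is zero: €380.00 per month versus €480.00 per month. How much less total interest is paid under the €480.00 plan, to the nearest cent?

€3,367.56

Monthly rate r = 29.8%/12 = 2.48333% = 0.0248333.
At €380.00/mo: n = ⌈−ln(1 − rB₀/P)/ln(1+r)⌉ = 54 payments (last €38.95); total interest = total paid − €11,142.46 = €9,036.49.
At €480.00/mo: 36 payments (last €11.39); total interest €5,668.93.
Interest saved = €9,036.49 − €5,668.93 = €3,367.56.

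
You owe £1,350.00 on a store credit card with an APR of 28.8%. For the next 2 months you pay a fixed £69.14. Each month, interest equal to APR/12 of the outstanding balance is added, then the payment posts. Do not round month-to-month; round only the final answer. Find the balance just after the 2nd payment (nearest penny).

Monthly rate r = 28.8%/12 = 2.4% = 0.024.
Each month: B ← B·(1+r) − £69.14.
Month 1: interest £32.40; balance after payment £1,313.26.
Month 2: interest £31.52; balance after payment £1,275.64.

£1,275.64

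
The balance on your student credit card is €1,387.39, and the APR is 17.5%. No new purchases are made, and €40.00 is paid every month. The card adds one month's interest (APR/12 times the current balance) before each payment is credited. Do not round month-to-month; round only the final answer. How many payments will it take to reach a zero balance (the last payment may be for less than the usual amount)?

Monthly rate r = 17.5%/12 = 1.45833% = 0.0145833.
Recurrence: B ← B·(1+r) − €40.00.
Month 1: interest €20.23; balance after payment €1,367.62.
Month 2: interest €19.94; balance after payment €1,347.57.
Closed form: n = −ln(1 − rB₀/P)/ln(1+r) = −ln(0.49418)/ln(1.01458) ≈ 48.684, so the balance reaches zero during payment 49.

49 payments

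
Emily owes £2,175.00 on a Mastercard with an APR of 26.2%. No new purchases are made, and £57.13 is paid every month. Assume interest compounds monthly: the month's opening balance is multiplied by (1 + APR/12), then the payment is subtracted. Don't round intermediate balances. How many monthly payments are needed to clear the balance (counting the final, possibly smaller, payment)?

83 payments

Monthly rate r = 26.2%/12 = 2.18333% = 0.0218333.
Recurrence: B ← B·(1+r) − £57.13.
Month 1: interest £47.49; balance after payment £2,165.36.
Month 2: interest £47.28; balance after payment £2,155.50.
Closed form: n = −ln(1 − rB₀/P)/ln(1+r) = −ln(0.16878)/ln(1.02183) ≈ 82.374, so the balance reaches zero during payment 83.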